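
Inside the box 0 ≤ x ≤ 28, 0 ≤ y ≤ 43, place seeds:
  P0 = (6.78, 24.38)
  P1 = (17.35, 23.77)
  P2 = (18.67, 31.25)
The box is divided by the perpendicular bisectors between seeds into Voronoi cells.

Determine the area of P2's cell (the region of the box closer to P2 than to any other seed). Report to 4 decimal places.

Area of P2's cell: 309.4398

1. box [0,28]×[0,43]: [(0, 0) (28, 0) (28, 43) (0, 43)]
2. ⊥bis P2·P0 via (12.725,27.815): [(28, 1.3784) (28, 43) (3.9512, 43)]  |A|=500.4761
3. ⊥bis P2·P1 via (18.01,27.51): [(12.3212, 28.5139) (28, 25.7471) (28, 43) (3.9512, 43)]  |A|=309.4398
4. canonical 4-gon: [(12.3212, 28.5139) (28, 25.7471) (28, 43) (3.9512, 43)]
5. shoelace: 309.4398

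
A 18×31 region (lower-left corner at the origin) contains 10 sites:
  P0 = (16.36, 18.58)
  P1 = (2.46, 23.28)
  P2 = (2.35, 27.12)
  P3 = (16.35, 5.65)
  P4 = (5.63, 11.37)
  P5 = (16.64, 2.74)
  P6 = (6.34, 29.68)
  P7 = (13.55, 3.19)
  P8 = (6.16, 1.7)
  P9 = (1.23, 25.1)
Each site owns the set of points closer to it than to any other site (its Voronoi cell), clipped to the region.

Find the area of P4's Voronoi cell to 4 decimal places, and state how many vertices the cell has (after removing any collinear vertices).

1. box [0,18]×[0,31]: [(0, 0) (18, 0) (18, 31) (0, 31)]
2. ⊥bis P4·P0 via (10.995,14.975): [(0, 0) (18, 0) (18, 4.5501) (0.227, 31) (0, 31)]  |A|=322.9533
3. ⊥bis P4·P1 via (4.045,17.325): [(0, 16.2484) (0, 0) (18, 0) (18, 4.5501) (8.6011, 18.5377)]  |A|=258.0986
4. ⊥bis P4·P2 via (3.99,19.245): [(0, 16.2484) (0, 0) (18, 0) (18, 4.5501) (8.6011, 18.5377)]  |A|=258.0986
5. ⊥bis P4·P3 via (10.99,8.51): [(0, 16.2484) (0, 0) (6.4492, 0) (12.915, 12.1177) (8.6011, 18.5377)]  |A|=176.5458
6. ⊥bis P4·P5 via (11.135,7.055): [(0, 16.2484) (0, 0) (5.6051, 0) (8.2491, 3.3732) (12.915, 12.1177) (8.6011, 18.5377)]  |A|=175.122
7. ⊥bis P4·P6 via (5.985,20.525): [(0, 16.2484) (0, 0) (5.6051, 0) (8.2491, 3.3732) (12.915, 12.1177) (8.6011, 18.5377)]  |A|=175.122
8. ⊥bis P4·P7 via (9.59,7.28): [(0, 16.2484) (0, 0) (2.071, 0) (11.1285, 8.7696) (12.915, 12.1177) (8.6011, 18.5377)]  |A|=157.3481
9. ⊥bis P4·P8 via (5.895,6.535): [(0, 16.2484) (0, 6.2119) (8.9961, 6.705) (11.1285, 8.7696) (12.915, 12.1177) (8.6011, 18.5377)]  |A|=122.4637
10. ⊥bis P4·P9 via (3.43,18.235): [(0, 16.2484) (0, 6.2119) (8.9961, 6.705) (11.1285, 8.7696) (12.915, 12.1177) (8.6011, 18.5377)]  |A|=122.4637
11. canonical 6-gon: [(0, 16.2484) (0, 6.2119) (8.9961, 6.705) (11.1285, 8.7696) (12.915, 12.1177) (8.6011, 18.5377)]
12. shoelace: 122.4637

Area of P4's cell: 122.4637 (6 vertices)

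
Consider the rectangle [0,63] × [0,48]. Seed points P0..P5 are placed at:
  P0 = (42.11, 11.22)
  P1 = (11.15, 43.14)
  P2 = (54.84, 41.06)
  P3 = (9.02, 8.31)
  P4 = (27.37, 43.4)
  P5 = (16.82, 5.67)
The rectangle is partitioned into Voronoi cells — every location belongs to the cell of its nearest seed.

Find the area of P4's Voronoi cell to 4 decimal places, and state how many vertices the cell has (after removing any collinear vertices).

Area of P4's cell: 472.5068 (5 vertices)

1. box [0,63]×[0,48]: [(0, 0) (63, 0) (63, 48) (0, 48)]
2. ⊥bis P4·P0 via (34.74,27.31): [(0, 11.3974) (63, 40.2544) (63, 48) (0, 48)]  |A|=1396.9669
3. ⊥bis P4·P1 via (19.26,43.27): [(19.6268, 20.3874) (63, 40.2544) (63, 48) (19.1842, 48)]  |A|=772.9085
4. ⊥bis P4·P2 via (41.105,42.23): [(19.6268, 20.3874) (40.0409, 29.7381) (41.5965, 48) (19.1842, 48)]  |A|=488.5585
5. ⊥bis P4·P3 via (18.195,25.855): [(19.5505, 25.1461) (24.4371, 22.5908) (40.0409, 29.7381) (41.5965, 48) (19.1842, 48)]  |A|=477.0291
6. ⊥bis P4·P5 via (22.095,24.535): [(19.5489, 25.2469) (26.185, 23.3914) (40.0409, 29.7381) (41.5965, 48) (19.1842, 48)]  |A|=472.5068
7. canonical 5-gon: [(19.5489, 25.2469) (26.185, 23.3914) (40.0409, 29.7381) (41.5965, 48) (19.1842, 48)]
8. shoelace: 472.5068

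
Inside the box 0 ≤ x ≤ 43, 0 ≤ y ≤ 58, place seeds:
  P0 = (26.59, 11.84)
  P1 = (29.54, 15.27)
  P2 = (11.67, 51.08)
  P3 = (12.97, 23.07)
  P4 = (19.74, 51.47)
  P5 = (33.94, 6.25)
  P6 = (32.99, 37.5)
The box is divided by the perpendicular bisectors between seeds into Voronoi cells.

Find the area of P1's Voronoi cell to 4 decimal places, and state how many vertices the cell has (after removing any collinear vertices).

1. box [0,43]×[0,58]: [(0, 0) (43, 0) (43, 58) (0, 58)]
2. ⊥bis P1·P0 via (28.065,13.555): [(0, 37.6925) (43, 0.71) (43, 58) (0, 58)]  |A|=1668.3448
3. ⊥bis P1·P2 via (20.605,33.175): [(10.8896, 28.3268) (43, 0.71) (43, 44.3506)]  |A|=700.6575
4. ⊥bis P1·P3 via (21.255,19.17): [(30.0712, 37.8989) (21.3361, 19.3423) (43, 0.71) (43, 44.3506)]  |A|=564.4913
5. ⊥bis P1·P4 via (24.64,33.37): [(28.4212, 34.3936) (21.3361, 19.3423) (43, 0.71) (43, 38.3404)]  |A|=503.3442
6. ⊥bis P1·P5 via (31.74,10.76): [(28.4212, 34.3936) (21.3361, 19.3423) (31.4687, 10.6276) (43, 16.2527) (43, 38.3404)]  |A|=413.7304
7. ⊥bis P1·P6 via (31.265,26.385): [(25.1016, 27.3415) (21.3361, 19.3423) (31.4687, 10.6276) (43, 16.2527) (43, 24.5638)]  |A|=245.5861
8. canonical 5-gon: [(25.1016, 27.3415) (21.3361, 19.3423) (31.4687, 10.6276) (43, 16.2527) (43, 24.5638)]
9. shoelace: 245.5861

Area of P1's cell: 245.5861 (5 vertices)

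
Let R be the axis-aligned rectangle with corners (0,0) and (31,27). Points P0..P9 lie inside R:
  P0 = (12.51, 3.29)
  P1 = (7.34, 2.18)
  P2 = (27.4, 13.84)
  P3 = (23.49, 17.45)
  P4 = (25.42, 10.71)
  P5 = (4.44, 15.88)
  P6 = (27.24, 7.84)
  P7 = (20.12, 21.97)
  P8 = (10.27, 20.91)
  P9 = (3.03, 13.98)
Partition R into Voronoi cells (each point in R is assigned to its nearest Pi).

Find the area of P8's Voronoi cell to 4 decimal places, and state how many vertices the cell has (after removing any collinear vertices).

Area of P8's cell: 132.0706 (6 vertices)

1. box [0,31]×[0,27]: [(0, 0) (31, 0) (31, 27) (0, 27)]
2. ⊥bis P8·P0 via (11.39,12.1): [(0, 10.652) (31, 14.593) (31, 27) (0, 27)]  |A|=445.7026
3. ⊥bis P8·P1 via (8.805,11.545): [(0, 12.9224) (8.0067, 11.6699) (31, 14.593) (31, 27) (0, 27)]  |A|=436.6135
4. ⊥bis P8·P2 via (18.835,17.375): [(0, 12.9224) (8.0067, 11.6699) (16.9496, 12.8068) (22.8075, 27) (0, 27)]  |A|=291.3125
5. ⊥bis P8·P3 via (16.88,19.18): [(0, 12.9224) (8.0067, 11.6699) (15.1522, 12.5783) (18.9267, 27) (0, 27)]  |A|=251.2423
6. ⊥bis P8·P4 via (17.845,15.81): [(0, 12.9224) (8.0067, 11.6699) (15.1522, 12.5783) (18.9267, 27) (0, 27)]  |A|=251.2423
7. ⊥bis P8·P5 via (7.355,18.395): [(0, 26.9198) (12.6482, 12.26) (15.1522, 12.5783) (18.9267, 27) (0, 27)]  |A|=157.4525
8. ⊥bis P8·P6 via (18.755,14.375): [(0, 26.9198) (12.6482, 12.26) (15.1522, 12.5783) (18.9267, 27) (0, 27)]  |A|=157.4525
9. ⊥bis P8·P7 via (15.195,21.44): [(0, 26.9198) (12.6482, 12.26) (15.1522, 12.5783) (15.8583, 15.2763) (14.5967, 27) (0, 27)]  |A|=132.0706
10. ⊥bis P8·P9 via (6.65,17.445): [(0, 26.9198) (12.6482, 12.26) (15.1522, 12.5783) (15.8583, 15.2763) (14.5967, 27) (0, 27)]  |A|=132.0706
11. canonical 6-gon: [(0, 26.9198) (12.6482, 12.26) (15.1522, 12.5783) (15.8583, 15.2763) (14.5967, 27) (0, 27)]
12. shoelace: 132.0706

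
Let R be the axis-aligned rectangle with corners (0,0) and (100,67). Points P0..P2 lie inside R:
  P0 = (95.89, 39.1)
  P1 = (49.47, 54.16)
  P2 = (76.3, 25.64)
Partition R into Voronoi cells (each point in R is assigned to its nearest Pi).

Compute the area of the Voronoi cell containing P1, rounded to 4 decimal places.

1. box [0,100]×[0,67]: [(0, 0) (100, 0) (100, 67) (0, 67)]
2. ⊥bis P1·P0 via (72.68,46.63): [(0, 0) (57.5519, 0) (79.2886, 67) (0, 67)]  |A|=4584.1565
3. ⊥bis P1·P2 via (62.885,39.9): [(0, 0) (20.4717, 0) (73.8402, 50.206) (79.2886, 67) (0, 67)]  |A|=3653.3339
4. canonical 5-gon: [(0, 0) (20.4717, 0) (73.8402, 50.206) (79.2886, 67) (0, 67)]
5. shoelace: 3653.3339

Area of P1's cell: 3653.3339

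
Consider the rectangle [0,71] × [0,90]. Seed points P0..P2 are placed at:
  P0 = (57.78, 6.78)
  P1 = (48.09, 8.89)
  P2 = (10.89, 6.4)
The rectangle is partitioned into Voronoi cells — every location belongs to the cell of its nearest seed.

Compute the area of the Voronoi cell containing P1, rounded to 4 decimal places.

1. box [0,71]×[0,90]: [(0, 0) (71, 0) (71, 90) (0, 90)]
2. ⊥bis P1·P0 via (52.935,7.835): [(0, 0) (51.2289, 0) (70.8264, 90) (0, 90)]  |A|=5492.492
3. ⊥bis P1·P2 via (29.49,7.645): [(30.0017, 0) (51.2289, 0) (70.8264, 90) (23.9775, 90)]  |A|=3063.4257
4. canonical 4-gon: [(30.0017, 0) (51.2289, 0) (70.8264, 90) (23.9775, 90)]
5. shoelace: 3063.4257

Area of P1's cell: 3063.4257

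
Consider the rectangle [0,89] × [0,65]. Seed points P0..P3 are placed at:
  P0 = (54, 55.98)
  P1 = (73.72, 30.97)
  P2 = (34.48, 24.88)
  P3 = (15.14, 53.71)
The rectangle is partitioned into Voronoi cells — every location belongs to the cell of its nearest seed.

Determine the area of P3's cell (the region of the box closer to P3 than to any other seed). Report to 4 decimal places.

Area of P3's cell: 1062.3968

1. box [0,89]×[0,65]: [(0, 0) (89, 0) (89, 65) (0, 65)]
2. ⊥bis P3·P0 via (34.57,54.845): [(0, 0) (37.7738, 0) (33.9768, 65) (0, 65)]  |A|=2331.8931
3. ⊥bis P3·P1 via (44.43,42.34): [(0, 0) (27.9942, 0) (36.4946, 21.8978) (33.9768, 65) (0, 65)]  |A|=2224.8172
4. ⊥bis P3·P2 via (24.81,39.295): [(0, 22.6517) (35.0761, 46.1818) (33.9768, 65) (0, 65)]  |A|=1062.3968
5. canonical 4-gon: [(0, 22.6517) (35.0761, 46.1818) (33.9768, 65) (0, 65)]
6. shoelace: 1062.3968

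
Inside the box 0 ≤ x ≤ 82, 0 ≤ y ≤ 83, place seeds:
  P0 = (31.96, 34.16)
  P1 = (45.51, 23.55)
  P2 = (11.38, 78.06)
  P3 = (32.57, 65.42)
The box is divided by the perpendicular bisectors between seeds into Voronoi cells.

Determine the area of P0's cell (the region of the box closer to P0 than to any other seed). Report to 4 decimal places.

1. box [0,82]×[0,83]: [(0, 0) (82, 0) (82, 83) (0, 83)]
2. ⊥bis P0·P1 via (38.735,28.855): [(0, 0) (16.1408, 0) (81.1319, 83) (0, 83)]  |A|=4036.818
3. ⊥bis P0·P2 via (21.67,56.11): [(0, 45.9513) (0, 0) (16.1408, 0) (81.1319, 83) (79.0301, 83)]  |A|=2572.8352
4. ⊥bis P0·P3 via (32.265,49.79): [(9.1507, 50.241) (0, 45.9513) (0, 0) (16.1408, 0) (54.7836, 49.3506)]  |A|=1758.9175
5. canonical 5-gon: [(9.1507, 50.241) (0, 45.9513) (0, 0) (16.1408, 0) (54.7836, 49.3506)]
6. shoelace: 1758.9175

Area of P0's cell: 1758.9175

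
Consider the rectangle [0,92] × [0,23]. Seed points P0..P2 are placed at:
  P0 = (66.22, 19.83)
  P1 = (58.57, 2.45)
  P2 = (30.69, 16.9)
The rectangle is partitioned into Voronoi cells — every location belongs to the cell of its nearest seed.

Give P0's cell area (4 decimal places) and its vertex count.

Area of P0's cell: 663.3410 (5 vertices)

1. box [0,92]×[0,23]: [(0, 0) (92, 0) (92, 23) (0, 23)]
2. ⊥bis P0·P1 via (62.395,11.14): [(87.7039, 0) (92, 0) (92, 23) (35.4503, 23)]  |A|=699.7263
3. ⊥bis P0·P2 via (48.455,18.365): [(48.5482, 17.2348) (87.7039, 0) (92, 0) (92, 23) (48.0728, 23)]  |A|=663.341
4. canonical 5-gon: [(48.5482, 17.2348) (87.7039, 0) (92, 0) (92, 23) (48.0728, 23)]
5. shoelace: 663.341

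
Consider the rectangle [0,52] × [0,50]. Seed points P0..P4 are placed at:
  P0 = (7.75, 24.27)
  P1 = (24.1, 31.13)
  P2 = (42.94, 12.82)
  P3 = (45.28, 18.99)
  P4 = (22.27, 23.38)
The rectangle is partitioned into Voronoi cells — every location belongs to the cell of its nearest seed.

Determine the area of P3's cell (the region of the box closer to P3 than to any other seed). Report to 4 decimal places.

1. box [0,52]×[0,50]: [(0, 0) (52, 0) (52, 50) (0, 50)]
2. ⊥bis P3·P0 via (26.515,21.63): [(23.4719, 0) (52, 0) (52, 50) (30.5063, 50)]  |A|=1250.5442
3. ⊥bis P3·P1 via (34.69,25.06): [(24.4953, 7.2738) (23.4719, 0) (52, 0) (52, 50) (48.9852, 50)]  |A|=855.7783
4. ⊥bis P3·P2 via (44.11,15.905): [(32.0616, 20.4744) (52, 12.9127) (52, 50) (48.9852, 50)]  |A|=414.238
5. ⊥bis P3·P4 via (33.775,21.185): [(34.4266, 24.6005) (33.533, 19.9164) (52, 12.9127) (52, 50) (48.9852, 50)]  |A|=410.5426
6. canonical 5-gon: [(34.4266, 24.6005) (33.533, 19.9164) (52, 12.9127) (52, 50) (48.9852, 50)]
7. shoelace: 410.5426

Area of P3's cell: 410.5426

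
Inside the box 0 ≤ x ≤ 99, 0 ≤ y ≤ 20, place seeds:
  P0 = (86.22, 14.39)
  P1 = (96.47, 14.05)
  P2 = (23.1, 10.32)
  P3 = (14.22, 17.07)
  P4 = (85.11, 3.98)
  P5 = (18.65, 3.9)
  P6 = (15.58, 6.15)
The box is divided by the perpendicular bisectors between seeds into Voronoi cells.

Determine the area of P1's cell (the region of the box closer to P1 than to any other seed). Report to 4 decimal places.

Area of P1's cell: 121.8983

1. box [0,99]×[0,20]: [(0, 0) (99, 0) (99, 20) (0, 20)]
2. ⊥bis P1·P0 via (91.345,14.22): [(90.8733, 0) (99, 0) (99, 20) (91.5367, 20)]  |A|=155.8996
3. ⊥bis P1·P2 via (59.785,12.185): [(90.8733, 0) (99, 0) (99, 20) (91.5367, 20)]  |A|=155.8996
4. ⊥bis P1·P3 via (55.345,15.56): [(90.8733, 0) (99, 0) (99, 20) (91.5367, 20)]  |A|=155.8996
5. ⊥bis P1·P4 via (90.79,9.015): [(91.1586, 8.5992) (98.7813, 0) (99, 0) (99, 20) (91.5367, 20)]  |A|=121.8983
6. ⊥bis P1·P5 via (57.56,8.975): [(91.1586, 8.5992) (98.7813, 0) (99, 0) (99, 20) (91.5367, 20)]  |A|=121.8983
7. ⊥bis P1·P6 via (56.025,10.1): [(91.1586, 8.5992) (98.7813, 0) (99, 0) (99, 20) (91.5367, 20)]  |A|=121.8983
8. canonical 5-gon: [(91.1586, 8.5992) (98.7813, 0) (99, 0) (99, 20) (91.5367, 20)]
9. shoelace: 121.8983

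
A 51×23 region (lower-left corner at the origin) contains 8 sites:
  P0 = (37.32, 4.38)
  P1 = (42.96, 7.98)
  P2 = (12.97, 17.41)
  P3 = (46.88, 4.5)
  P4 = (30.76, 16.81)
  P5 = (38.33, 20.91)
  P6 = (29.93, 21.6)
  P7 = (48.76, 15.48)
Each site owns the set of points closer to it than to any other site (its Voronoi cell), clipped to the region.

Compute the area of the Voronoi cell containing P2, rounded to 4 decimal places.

1. box [0,51]×[0,23]: [(0, 0) (51, 0) (51, 23) (0, 23)]
2. ⊥bis P2·P0 via (25.145,10.895): [(0, 0) (19.3149, 0) (31.6225, 23) (0, 23)]  |A|=585.7811
3. ⊥bis P2·P1 via (27.965,12.695): [(0, 0) (19.3149, 0) (30.6107, 21.1092) (31.2053, 23) (0, 23)]  |A|=585.3866
4. ⊥bis P2·P3 via (29.925,10.955): [(0, 0) (19.3149, 0) (30.6107, 21.1092) (31.2053, 23) (0, 23)]  |A|=585.3866
5. ⊥bis P2·P4 via (21.865,17.11): [(0, 0) (19.3149, 0) (21.4207, 3.9351) (22.0637, 23) (0, 23)]  |A|=494.6613
6. ⊥bis P2·P5 via (25.65,19.16): [(0, 0) (19.3149, 0) (21.4207, 3.9351) (22.0637, 23) (0, 23)]  |A|=494.6613
7. ⊥bis P2·P6 via (21.45,19.505): [(0, 0) (19.3149, 0) (21.4207, 3.9351) (21.8862, 17.7393) (20.5866, 23) (0, 23)]  |A|=490.776
8. ⊥bis P2·P7 via (30.865,16.445): [(0, 0) (19.3149, 0) (21.4207, 3.9351) (21.8862, 17.7393) (20.5866, 23) (0, 23)]  |A|=490.776
9. canonical 6-gon: [(0, 0) (19.3149, 0) (21.4207, 3.9351) (21.8862, 17.7393) (20.5866, 23) (0, 23)]
10. shoelace: 490.776

Area of P2's cell: 490.7760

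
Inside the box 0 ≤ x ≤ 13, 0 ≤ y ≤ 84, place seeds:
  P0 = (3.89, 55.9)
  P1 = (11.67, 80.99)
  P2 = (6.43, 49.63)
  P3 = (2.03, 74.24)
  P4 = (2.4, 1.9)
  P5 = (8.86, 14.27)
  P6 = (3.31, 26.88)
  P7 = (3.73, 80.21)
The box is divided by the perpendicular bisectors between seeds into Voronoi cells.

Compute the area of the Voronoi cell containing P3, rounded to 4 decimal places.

Area of P3's cell: 126.6641

1. box [0,13]×[0,84]: [(0, 0) (13, 0) (13, 84) (0, 84)]
2. ⊥bis P3·P0 via (2.96,65.07): [(0, 64.7698) (13, 66.0882) (13, 84) (0, 84)]  |A|=241.4228
3. ⊥bis P3·P1 via (6.85,77.615): [(0, 64.7698) (13, 66.0882) (13, 68.8319) (2.3792, 84) (0, 84)]  |A|=160.8738
4. ⊥bis P3·P2 via (4.23,61.935): [(0, 64.7698) (13, 66.0882) (13, 68.8319) (2.3792, 84) (0, 84)]  |A|=160.8738
5. ⊥bis P3·P4 via (2.215,38.07): [(0, 64.7698) (13, 66.0882) (13, 68.8319) (2.3792, 84) (0, 84)]  |A|=160.8738
6. ⊥bis P3·P5 via (5.445,44.255): [(0, 64.7698) (13, 66.0882) (13, 68.8319) (2.3792, 84) (0, 84)]  |A|=160.8738
7. ⊥bis P3·P6 via (2.67,50.56): [(0, 64.7698) (13, 66.0882) (13, 68.8319) (2.3792, 84) (0, 84)]  |A|=160.8738
8. ⊥bis P3·P7 via (2.88,77.225): [(0, 78.0451) (0, 64.7698) (13, 66.0882) (13, 68.8319) (8.1798, 75.7158)]  |A|=126.6641
9. canonical 5-gon: [(0, 78.0451) (0, 64.7698) (13, 66.0882) (13, 68.8319) (8.1798, 75.7158)]
10. shoelace: 126.6641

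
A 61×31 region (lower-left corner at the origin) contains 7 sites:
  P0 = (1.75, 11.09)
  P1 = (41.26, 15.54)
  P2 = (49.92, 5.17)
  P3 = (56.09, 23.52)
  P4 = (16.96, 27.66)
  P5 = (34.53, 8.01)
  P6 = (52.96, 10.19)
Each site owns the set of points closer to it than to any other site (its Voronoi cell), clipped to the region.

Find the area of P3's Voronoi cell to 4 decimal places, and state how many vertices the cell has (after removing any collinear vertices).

1. box [0,61]×[0,31]: [(0, 0) (61, 0) (61, 31) (0, 31)]
2. ⊥bis P3·P0 via (28.92,17.305): [(32.8784, 0) (61, 0) (61, 31) (25.7873, 31)]  |A|=981.6806
3. ⊥bis P3·P1 via (48.675,19.53): [(59.1841, 0) (61, 0) (61, 31) (42.503, 31)]  |A|=314.8504
4. ⊥bis P3·P2 via (53.005,14.345): [(51.1249, 14.9772) (61, 11.6568) (61, 31) (42.503, 31)]  |A|=243.6955
5. ⊥bis P3·P4 via (36.525,25.59): [(51.1249, 14.9772) (61, 11.6568) (61, 31) (42.503, 31)]  |A|=243.6955
6. ⊥bis P3·P5 via (45.31,15.765): [(51.1249, 14.9772) (61, 11.6568) (61, 31) (42.503, 31)]  |A|=243.6955
7. ⊥bis P3·P6 via (54.525,16.855): [(49.4765, 18.0404) (61, 15.3346) (61, 31) (42.503, 31)]  |A|=210.1163
8. canonical 4-gon: [(49.4765, 18.0404) (61, 15.3346) (61, 31) (42.503, 31)]
9. shoelace: 210.1163

Area of P3's cell: 210.1163 (4 vertices)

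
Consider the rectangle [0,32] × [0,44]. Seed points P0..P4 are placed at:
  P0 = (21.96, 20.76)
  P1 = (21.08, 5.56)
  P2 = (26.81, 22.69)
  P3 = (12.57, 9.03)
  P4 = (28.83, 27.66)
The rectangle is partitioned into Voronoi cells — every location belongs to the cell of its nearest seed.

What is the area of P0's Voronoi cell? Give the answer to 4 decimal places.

1. box [0,32]×[0,44]: [(0, 0) (32, 0) (32, 44) (0, 44)]
2. ⊥bis P0·P1 via (21.52,13.16): [(0, 14.4059) (32, 12.5533) (32, 44) (0, 44)]  |A|=976.6535
3. ⊥bis P0·P2 via (24.385,21.725): [(0, 14.4059) (27.9413, 12.7882) (15.5209, 44) (0, 44)]  |A|=655.6663
4. ⊥bis P0·P3 via (17.265,14.895): [(0, 28.7158) (19.2696, 13.2903) (27.9413, 12.7882) (15.5209, 44) (0, 44)]  |A|=517.7928
5. ⊥bis P0·P4 via (25.395,24.21): [(0, 28.7158) (19.2696, 13.2903) (27.9413, 12.7882) (22.0845, 27.5061) (5.5186, 44) (0, 44)]  |A|=435.3042
6. canonical 6-gon: [(0, 28.7158) (19.2696, 13.2903) (27.9413, 12.7882) (22.0845, 27.5061) (5.5186, 44) (0, 44)]
7. shoelace: 435.3042

Area of P0's cell: 435.3042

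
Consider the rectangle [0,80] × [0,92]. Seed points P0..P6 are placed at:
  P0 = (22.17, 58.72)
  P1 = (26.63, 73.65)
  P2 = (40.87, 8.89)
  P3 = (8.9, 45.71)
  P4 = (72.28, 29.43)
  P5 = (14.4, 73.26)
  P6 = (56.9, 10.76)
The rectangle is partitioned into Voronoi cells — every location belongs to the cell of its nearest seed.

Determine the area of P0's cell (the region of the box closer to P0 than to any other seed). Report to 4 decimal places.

Area of P0's cell: 836.7612

1. box [0,80]×[0,92]: [(0, 0) (80, 0) (80, 92) (0, 92)]
2. ⊥bis P0·P1 via (24.4,66.185): [(0, 73.4739) (0, 0) (80, 0) (80, 49.5758)]  |A|=4921.9882
3. ⊥bis P0·P2 via (31.52,33.805): [(76.4056, 50.6495) (0, 73.4739) (0, 21.9763)]  |A|=1967.3549
4. ⊥bis P0·P3 via (15.535,52.215): [(33.0291, 34.3713) (76.4056, 50.6495) (0, 73.4739) (0, 68.0605)]  |A|=1206.2965
5. ⊥bis P0·P4 via (47.225,44.075): [(33.0291, 34.3713) (43.9482, 38.469) (54.8344, 57.0934) (0, 73.4739) (0, 68.0605)]  |A|=970.3465
6. ⊥bis P0·P5 via (18.285,65.99): [(7.6183, 60.2899) (33.0291, 34.3713) (43.9482, 38.469) (54.8344, 57.0934) (20.7117, 67.2868)]  |A|=836.7612
7. ⊥bis P0·P6 via (39.535,34.74): [(7.6183, 60.2899) (33.0291, 34.3713) (43.9482, 38.469) (54.8344, 57.0934) (20.7117, 67.2868)]  |A|=836.7612
8. canonical 5-gon: [(7.6183, 60.2899) (33.0291, 34.3713) (43.9482, 38.469) (54.8344, 57.0934) (20.7117, 67.2868)]
9. shoelace: 836.7612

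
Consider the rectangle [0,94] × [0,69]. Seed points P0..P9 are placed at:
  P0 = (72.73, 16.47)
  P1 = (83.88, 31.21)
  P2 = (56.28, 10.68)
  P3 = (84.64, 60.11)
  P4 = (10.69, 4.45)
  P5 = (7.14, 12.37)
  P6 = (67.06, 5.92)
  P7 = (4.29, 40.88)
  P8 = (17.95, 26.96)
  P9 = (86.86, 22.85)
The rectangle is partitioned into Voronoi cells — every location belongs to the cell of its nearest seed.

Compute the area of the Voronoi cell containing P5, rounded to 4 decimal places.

1. box [0,94]×[0,69]: [(0, 0) (94, 0) (94, 69) (0, 69)]
2. ⊥bis P5·P0 via (39.935,14.42): [(0, 0) (40.8364, 0) (36.5232, 69) (0, 69)]  |A|=2668.9068
3. ⊥bis P5·P1 via (45.51,21.79): [(0, 0) (40.8364, 0) (37.4126, 54.7729) (33.9197, 69) (0, 69)]  |A|=2650.3867
4. ⊥bis P5·P2 via (31.71,11.525): [(0, 0) (31.3136, 0) (33.6867, 69) (0, 69)]  |A|=2242.51
5. ⊥bis P5·P3 via (45.89,36.24): [(0, 0) (31.3136, 0) (33.2649, 56.7354) (25.7098, 69) (0, 69)]  |A|=2193.5937
6. ⊥bis P5·P4 via (8.915,8.41): [(0, 4.414) (31.9581, 18.7387) (33.2649, 56.7354) (25.7098, 69) (0, 69)]  |A|=1829.6743
7. ⊥bis P5·P6 via (37.1,9.145): [(0, 4.414) (31.9581, 18.7387) (33.2649, 56.7354) (25.7098, 69) (0, 69)]  |A|=1829.6743
8. ⊥bis P5·P7 via (5.715,26.625): [(0, 26.0537) (0, 4.414) (31.9581, 18.7387) (32.3208, 29.2846)]  |A|=515.623
9. ⊥bis P5·P8 via (12.545,19.665): [(3.456, 26.3992) (0, 26.0537) (0, 4.414) (20.6415, 13.6662)]  |A|=248.3089
10. ⊥bis P5·P9 via (47,17.61): [(3.456, 26.3992) (0, 26.0537) (0, 4.414) (20.6415, 13.6662)]  |A|=248.3089
11. canonical 4-gon: [(3.456, 26.3992) (0, 26.0537) (0, 4.414) (20.6415, 13.6662)]
12. shoelace: 248.3089

Area of P5's cell: 248.3089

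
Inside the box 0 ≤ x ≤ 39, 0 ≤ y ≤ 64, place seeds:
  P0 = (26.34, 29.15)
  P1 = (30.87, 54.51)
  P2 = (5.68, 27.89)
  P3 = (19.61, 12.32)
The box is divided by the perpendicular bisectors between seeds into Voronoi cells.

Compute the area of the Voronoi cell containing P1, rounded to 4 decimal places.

Area of P1's cell: 714.2556

1. box [0,39]×[0,64]: [(0, 0) (39, 0) (39, 64) (0, 64)]
2. ⊥bis P1·P0 via (28.605,41.83): [(0, 46.9396) (39, 39.9732) (39, 64) (0, 64)]  |A|=801.2002
3. ⊥bis P1·P2 via (18.275,41.2): [(0, 58.4933) (15.0506, 44.2512) (39, 39.9732) (39, 64) (0, 64)]  |A|=714.2556
4. ⊥bis P1·P3 via (25.24,33.415): [(0, 58.4933) (15.0506, 44.2512) (39, 39.9732) (39, 64) (0, 64)]  |A|=714.2556
5. canonical 5-gon: [(0, 58.4933) (15.0506, 44.2512) (39, 39.9732) (39, 64) (0, 64)]
6. shoelace: 714.2556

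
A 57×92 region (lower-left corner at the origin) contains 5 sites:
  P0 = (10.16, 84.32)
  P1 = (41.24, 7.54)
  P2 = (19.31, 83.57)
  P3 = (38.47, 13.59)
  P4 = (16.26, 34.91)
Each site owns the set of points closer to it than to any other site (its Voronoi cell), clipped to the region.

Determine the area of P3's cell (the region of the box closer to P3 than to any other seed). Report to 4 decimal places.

Area of P3's cell: 1088.0205

1. box [0,57]×[0,92]: [(0, 0) (57, 0) (57, 92) (0, 92)]
2. ⊥bis P3·P0 via (24.315,48.955): [(0, 39.2228) (0, 0) (57, 0) (57, 62.0373)]  |A|=2885.9137
3. ⊥bis P3·P1 via (39.855,10.565): [(0, 39.2228) (0, 0) (16.7798, 0) (57, 18.4149) (57, 62.0373)]  |A|=2515.5892
4. ⊥bis P3·P2 via (28.89,48.58): [(11.4447, 43.8036) (0, 39.2228) (0, 0) (16.7798, 0) (57, 18.4149) (57, 56.2763)]  |A|=2384.367
5. ⊥bis P3·P4 via (27.365,24.25): [(4.0867, 0) (16.7798, 0) (57, 18.4149) (57, 55.1221)]  |A|=1088.0205
6. canonical 4-gon: [(4.0867, 0) (16.7798, 0) (57, 18.4149) (57, 55.1221)]
7. shoelace: 1088.0205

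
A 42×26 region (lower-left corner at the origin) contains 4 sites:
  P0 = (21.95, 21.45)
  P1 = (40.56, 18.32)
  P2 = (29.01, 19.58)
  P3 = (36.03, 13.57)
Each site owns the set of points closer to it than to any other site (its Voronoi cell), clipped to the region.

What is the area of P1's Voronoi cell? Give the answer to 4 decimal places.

Area of P1's cell: 70.5125

1. box [0,42]×[0,26]: [(0, 0) (42, 0) (42, 26) (0, 26)]
2. ⊥bis P1·P0 via (31.255,19.885): [(27.9106, 0) (42, 0) (42, 26) (32.2835, 26)]  |A|=309.4775
3. ⊥bis P1·P2 via (34.785,18.95): [(32.7177, 0) (42, 0) (42, 26) (35.5541, 26)]  |A|=204.4664
4. ⊥bis P1·P3 via (38.295,15.945): [(34.8188, 19.2602) (42, 12.4116) (42, 26) (35.5541, 26)]  |A|=70.5125
5. canonical 4-gon: [(34.8188, 19.2602) (42, 12.4116) (42, 26) (35.5541, 26)]
6. shoelace: 70.5125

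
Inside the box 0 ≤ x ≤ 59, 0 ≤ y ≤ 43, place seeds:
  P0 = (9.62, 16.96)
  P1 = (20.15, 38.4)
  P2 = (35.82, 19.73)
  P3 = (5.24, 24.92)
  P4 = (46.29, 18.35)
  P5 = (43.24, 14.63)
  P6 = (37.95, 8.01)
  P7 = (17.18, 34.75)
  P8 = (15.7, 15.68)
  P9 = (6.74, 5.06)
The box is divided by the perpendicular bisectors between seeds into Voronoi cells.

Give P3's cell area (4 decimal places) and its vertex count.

Area of P3's cell: 200.2774 (5 vertices)

1. box [0,59]×[0,43]: [(0, 0) (59, 0) (59, 43) (0, 43)]
2. ⊥bis P3·P0 via (7.43,20.94): [(0, 16.8516) (47.5208, 43) (0, 43)]  |A|=621.2953
3. ⊥bis P3·P1 via (12.695,31.66): [(0, 16.8516) (17.418, 26.4359) (2.4426, 43) (0, 43)]  |A|=247.9563
4. ⊥bis P3·P2 via (20.53,22.325): [(0, 16.8516) (17.418, 26.4359) (2.4426, 43) (0, 43)]  |A|=247.9563
5. ⊥bis P3·P4 via (25.765,21.635): [(0, 16.8516) (17.418, 26.4359) (2.4426, 43) (0, 43)]  |A|=247.9563
6. ⊥bis P3·P5 via (24.24,19.775): [(0, 16.8516) (17.418, 26.4359) (2.4426, 43) (0, 43)]  |A|=247.9563
7. ⊥bis P3·P6 via (21.595,16.465): [(0, 16.8516) (17.418, 26.4359) (2.4426, 43) (0, 43)]  |A|=247.9563
8. ⊥bis P3·P7 via (11.21,29.835): [(0, 16.8516) (15.0714, 25.1447) (0.3715, 43) (0, 43)]  |A|=200.3631
9. ⊥bis P3·P8 via (10.47,20.3): [(0, 16.8516) (14.4453, 24.8002) (14.9162, 25.3333) (0.3715, 43) (0, 43)]  |A|=200.2774
10. ⊥bis P3·P9 via (5.99,14.99): [(0, 16.8516) (14.4453, 24.8002) (14.9162, 25.3333) (0.3715, 43) (0, 43)]  |A|=200.2774
11. canonical 5-gon: [(0, 16.8516) (14.4453, 24.8002) (14.9162, 25.3333) (0.3715, 43) (0, 43)]
12. shoelace: 200.2774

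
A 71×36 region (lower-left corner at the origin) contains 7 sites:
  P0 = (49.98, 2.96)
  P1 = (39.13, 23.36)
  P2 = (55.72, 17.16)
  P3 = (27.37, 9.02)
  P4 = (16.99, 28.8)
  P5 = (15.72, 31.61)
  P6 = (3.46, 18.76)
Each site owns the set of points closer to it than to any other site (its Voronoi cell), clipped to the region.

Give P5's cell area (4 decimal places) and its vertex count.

Area of P5's cell: 145.1704 (4 vertices)

1. box [0,71]×[0,36]: [(0, 0) (71, 0) (71, 36) (0, 36)]
2. ⊥bis P5·P0 via (32.85,17.285): [(0, 0) (18.3954, 0) (48.5005, 36) (0, 36)]  |A|=1204.1251
3. ⊥bis P5·P1 via (27.425,27.485): [(0, 0) (17.7389, 0) (30.4258, 36) (0, 36)]  |A|=866.9649
4. ⊥bis P5·P2 via (35.72,24.385): [(0, 0) (17.7389, 0) (30.4258, 36) (0, 36)]  |A|=866.9649
5. ⊥bis P5·P3 via (21.545,20.315): [(0, 9.2039) (25.643, 22.4284) (30.4258, 36) (0, 36)]  |A|=550.0292
6. ⊥bis P5·P4 via (16.355,30.205): [(0, 22.8132) (29.177, 36) (0, 36)]  |A|=192.3751
7. ⊥bis P5·P6 via (9.59,25.185): [(0, 34.3347) (8.1942, 26.5167) (29.177, 36) (0, 36)]  |A|=145.1704
8. canonical 4-gon: [(0, 34.3347) (8.1942, 26.5167) (29.177, 36) (0, 36)]
9. shoelace: 145.1704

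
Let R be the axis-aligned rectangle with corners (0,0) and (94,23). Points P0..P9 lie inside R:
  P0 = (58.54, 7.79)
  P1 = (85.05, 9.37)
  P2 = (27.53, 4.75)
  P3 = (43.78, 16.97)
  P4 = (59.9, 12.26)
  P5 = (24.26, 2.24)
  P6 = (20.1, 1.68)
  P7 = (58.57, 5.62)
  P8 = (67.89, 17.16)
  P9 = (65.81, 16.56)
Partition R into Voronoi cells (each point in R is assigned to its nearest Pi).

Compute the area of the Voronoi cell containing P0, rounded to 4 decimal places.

1. box [0,94]×[0,23]: [(0, 0) (94, 0) (94, 23) (0, 23)]
2. ⊥bis P0·P1 via (71.795,8.58): [(0, 0) (72.3064, 0) (70.9356, 23) (0, 23)]  |A|=1647.2823
3. ⊥bis P0·P2 via (43.035,6.27): [(43.6497, 0) (72.3064, 0) (70.9356, 23) (41.3949, 23)]  |A|=669.2696
4. ⊥bis P0·P3 via (51.16,12.38): [(43.6239, 0.2631) (43.6497, 0) (72.3064, 0) (70.9356, 23) (57.7651, 23)]  |A|=483.1656
5. ⊥bis P0·P4 via (59.22,10.025): [(51.2109, 12.4618) (43.6239, 0.2631) (43.6497, 0) (72.3064, 0) (71.9395, 6.1551)]  |A|=242.3486
6. ⊥bis P0·P5 via (41.4,5.015): [(51.2109, 12.4618) (43.6239, 0.2631) (43.6497, 0) (72.3064, 0) (71.9395, 6.1551)]  |A|=242.3486
7. ⊥bis P0·P6 via (39.32,4.735): [(51.2109, 12.4618) (43.6239, 0.2631) (43.6497, 0) (72.3064, 0) (71.9395, 6.1551)]  |A|=242.3486
8. ⊥bis P0·P7 via (58.555,6.705): [(69.6289, 6.8581) (51.2109, 12.4618) (47.5357, 6.5527)]  |A|=64.7144
9. ⊥bis P0·P8 via (63.215,12.475): [(68.8546, 6.8474) (68.4996, 7.2017) (51.2109, 12.4618) (47.5357, 6.5527)]  |A|=64.5754
10. ⊥bis P0·P9 via (62.175,12.175): [(68.606, 6.844) (67.9859, 7.358) (51.2109, 12.4618) (47.5357, 6.5527)]  |A|=64.4472
11. canonical 4-gon: [(68.606, 6.844) (67.9859, 7.358) (51.2109, 12.4618) (47.5357, 6.5527)]
12. shoelace: 64.4472

Area of P0's cell: 64.4472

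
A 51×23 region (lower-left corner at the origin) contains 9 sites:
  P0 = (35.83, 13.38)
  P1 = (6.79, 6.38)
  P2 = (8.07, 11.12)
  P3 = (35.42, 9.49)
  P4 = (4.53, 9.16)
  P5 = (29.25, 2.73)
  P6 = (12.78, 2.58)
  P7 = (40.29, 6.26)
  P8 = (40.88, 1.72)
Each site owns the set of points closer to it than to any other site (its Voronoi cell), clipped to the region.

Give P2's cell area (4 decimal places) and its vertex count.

1. box [0,51]×[0,23]: [(0, 0) (51, 0) (51, 23) (0, 23)]
2. ⊥bis P2·P0 via (21.95,12.25): [(0, 0) (22.9473, 0) (21.0748, 23) (0, 23)]  |A|=506.2544
3. ⊥bis P2·P1 via (7.43,8.75): [(0, 10.7564) (22.5677, 4.6622) (21.0748, 23) (0, 23)]  |A|=331.3883
4. ⊥bis P2·P3 via (21.745,10.305): [(0, 10.7564) (21.4271, 4.9702) (21.8986, 12.8817) (21.0748, 23) (0, 23)]  |A|=326.8034
5. ⊥bis P2·P4 via (6.3,10.14): [(0, 21.5186) (7.0062, 8.8644) (21.4271, 4.9702) (21.8986, 12.8817) (21.0748, 23) (0, 23)]  |A|=289.1022
6. ⊥bis P2·P5 via (18.66,6.925): [(0, 21.5186) (7.0062, 8.8644) (18.2279, 5.8341) (21.7487, 14.7223) (21.0748, 23) (0, 23)]  |A|=272.3372
7. ⊥bis P2·P6 via (10.425,6.85): [(0, 21.5186) (7.0062, 8.8644) (11.7532, 7.5825) (20.9241, 12.6405) (21.7487, 14.7223) (21.0748, 23) (0, 23)]  |A|=247.9458
8. ⊥bis P2·P7 via (24.18,8.69): [(0, 21.5186) (7.0062, 8.8644) (11.7532, 7.5825) (20.9241, 12.6405) (21.7487, 14.7223) (21.0748, 23) (0, 23)]  |A|=247.9458
9. ⊥bis P2·P8 via (24.475,6.42): [(0, 21.5186) (7.0062, 8.8644) (11.7532, 7.5825) (20.9241, 12.6405) (21.7487, 14.7223) (21.0748, 23) (0, 23)]  |A|=247.9458
10. canonical 7-gon: [(0, 21.5186) (7.0062, 8.8644) (11.7532, 7.5825) (20.9241, 12.6405) (21.7487, 14.7223) (21.0748, 23) (0, 23)]
11. shoelace: 247.9458

Area of P2's cell: 247.9458 (7 vertices)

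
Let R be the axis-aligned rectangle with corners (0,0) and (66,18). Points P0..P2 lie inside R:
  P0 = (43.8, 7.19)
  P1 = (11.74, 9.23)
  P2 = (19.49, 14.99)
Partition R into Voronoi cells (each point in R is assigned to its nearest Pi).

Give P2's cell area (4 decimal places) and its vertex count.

1. box [0,66]×[0,18]: [(0, 0) (66, 0) (66, 18) (0, 18)]
2. ⊥bis P2·P0 via (31.645,11.09): [(0, 0) (28.0867, 0) (33.8621, 18) (0, 18)]  |A|=557.5394
3. ⊥bis P2·P1 via (15.615,12.11): [(24.6155, 0) (28.0867, 0) (33.8621, 18) (11.2374, 18)]  |A|=234.8636
4. canonical 4-gon: [(24.6155, 0) (28.0867, 0) (33.8621, 18) (11.2374, 18)]
5. shoelace: 234.8636

Area of P2's cell: 234.8636 (4 vertices)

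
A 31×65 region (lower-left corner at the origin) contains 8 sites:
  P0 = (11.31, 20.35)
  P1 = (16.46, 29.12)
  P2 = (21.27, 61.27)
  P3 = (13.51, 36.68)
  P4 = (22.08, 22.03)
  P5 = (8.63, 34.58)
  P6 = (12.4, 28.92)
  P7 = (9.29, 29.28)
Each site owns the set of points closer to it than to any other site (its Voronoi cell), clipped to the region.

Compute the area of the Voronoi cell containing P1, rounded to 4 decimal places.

1. box [0,31]×[0,65]: [(0, 0) (31, 0) (31, 65) (0, 65)]
2. ⊥bis P1·P0 via (13.885,24.735): [(0, 32.8887) (31, 14.6846) (31, 65) (0, 65)]  |A|=1277.6146
3. ⊥bis P1·P2 via (18.865,45.195): [(0, 48.0174) (0, 32.8887) (31, 14.6846) (31, 43.3795)]  |A|=679.2663
4. ⊥bis P1·P3 via (14.985,32.9): [(5.9707, 29.3825) (31, 14.6846) (31, 39.1492)]  |A|=306.1668
5. ⊥bis P1·P4 via (19.27,25.575): [(5.9707, 29.3825) (16.3696, 23.276) (31, 34.873) (31, 39.1492)]  |A|=158.4848
6. ⊥bis P1·P5 via (12.545,31.85): [(12.6388, 31.9845) (9.4143, 27.3603) (16.3696, 23.276) (31, 34.873) (31, 39.1492)]  |A|=147.2628
7. ⊥bis P1·P6 via (14.43,29.02): [(14.2529, 32.6143) (14.6636, 24.2778) (16.3696, 23.276) (31, 34.873) (31, 39.1492)]  |A|=123.2985
8. ⊥bis P1·P7 via (12.875,29.2): [(14.2529, 32.6143) (14.6636, 24.2778) (16.3696, 23.276) (31, 34.873) (31, 39.1492)]  |A|=123.2985
9. canonical 5-gon: [(14.2529, 32.6143) (14.6636, 24.2778) (16.3696, 23.276) (31, 34.873) (31, 39.1492)]
10. shoelace: 123.2985

Area of P1's cell: 123.2985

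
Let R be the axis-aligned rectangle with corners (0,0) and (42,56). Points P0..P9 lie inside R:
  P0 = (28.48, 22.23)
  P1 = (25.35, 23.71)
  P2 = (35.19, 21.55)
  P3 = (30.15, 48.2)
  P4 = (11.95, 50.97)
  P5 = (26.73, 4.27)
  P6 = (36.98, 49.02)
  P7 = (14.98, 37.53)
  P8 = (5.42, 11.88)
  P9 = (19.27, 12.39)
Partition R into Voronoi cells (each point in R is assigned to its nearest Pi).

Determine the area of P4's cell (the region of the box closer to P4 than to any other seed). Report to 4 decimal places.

Area of P4's cell: 263.3858

1. box [0,42]×[0,56]: [(0, 0) (42, 0) (42, 56) (0, 56)]
2. ⊥bis P4·P0 via (20.215,36.6): [(0, 24.9732) (42, 49.1298) (42, 56) (0, 56)]  |A|=795.8371
3. ⊥bis P4·P1 via (18.65,37.34): [(0, 28.1724) (38.2701, 46.9845) (42, 49.1298) (42, 56) (0, 56)]  |A|=734.6213
4. ⊥bis P4·P2 via (23.57,36.26): [(0, 28.1724) (35.2951, 45.5221) (42, 50.8186) (42, 56) (0, 56)]  |A|=728.4959
5. ⊥bis P4·P3 via (21.05,49.585): [(0, 28.1724) (19.2297, 37.625) (22.0263, 56) (0, 56)]  |A|=469.9262
6. ⊥bis P4·P5 via (19.34,27.62): [(0, 28.1724) (19.2297, 37.625) (22.0263, 56) (0, 56)]  |A|=469.9262
7. ⊥bis P4·P6 via (24.465,49.995): [(0, 28.1724) (19.2297, 37.625) (22.0263, 56) (0, 56)]  |A|=469.9262
8. ⊥bis P4·P7 via (13.465,44.25): [(0, 41.2144) (20.4787, 45.8312) (22.0263, 56) (0, 56)]  |A|=263.3858
9. ⊥bis P4·P8 via (8.685,31.425): [(0, 41.2144) (20.4787, 45.8312) (22.0263, 56) (0, 56)]  |A|=263.3858
10. ⊥bis P4·P9 via (15.61,31.68): [(0, 41.2144) (20.4787, 45.8312) (22.0263, 56) (0, 56)]  |A|=263.3858
11. canonical 4-gon: [(0, 41.2144) (20.4787, 45.8312) (22.0263, 56) (0, 56)]
12. shoelace: 263.3858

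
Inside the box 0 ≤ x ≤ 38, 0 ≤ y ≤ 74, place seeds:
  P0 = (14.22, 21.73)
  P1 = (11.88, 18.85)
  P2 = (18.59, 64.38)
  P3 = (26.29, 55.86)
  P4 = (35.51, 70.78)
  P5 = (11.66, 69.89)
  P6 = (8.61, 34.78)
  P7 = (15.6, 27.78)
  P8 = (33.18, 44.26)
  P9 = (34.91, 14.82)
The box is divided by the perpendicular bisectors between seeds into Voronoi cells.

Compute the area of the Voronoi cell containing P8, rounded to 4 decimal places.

1. box [0,38]×[0,74]: [(0, 0) (38, 0) (38, 74) (0, 74)]
2. ⊥bis P8·P0 via (23.7,32.995): [(0, 52.9396) (38, 20.9609) (38, 74) (0, 74)]  |A|=1407.8901
3. ⊥bis P8·P1 via (22.53,31.555): [(0, 52.9396) (38, 20.9609) (38, 74) (0, 74)]  |A|=1407.8901
4. ⊥bis P8·P2 via (25.885,54.32): [(11.0999, 43.5986) (38, 20.9609) (38, 63.1052)]  |A|=566.8432
5. ⊥bis P8·P3 via (29.735,50.06): [(14.3093, 40.8977) (38, 20.9609) (38, 54.9691)]  |A|=402.8389
6. ⊥bis P8·P4 via (34.345,57.52): [(14.3093, 40.8977) (38, 20.9609) (38, 54.9691)]  |A|=402.8389
7. ⊥bis P8·P5 via (22.42,57.075): [(14.3093, 40.8977) (38, 20.9609) (38, 54.9691)]  |A|=402.8389
8. ⊥bis P8·P6 via (20.895,39.52): [(19.2347, 43.8232) (23.2744, 33.3532) (38, 20.9609) (38, 54.9691)]  |A|=371.1455
9. ⊥bis P8·P7 via (24.39,36.02): [(19.2347, 43.8232) (20.7453, 39.908) (38, 21.5016) (38, 54.9691)]  |A|=333.89
10. ⊥bis P8·P9 via (34.045,29.54): [(19.2347, 43.8232) (20.7453, 39.908) (30.6515, 29.3406) (38, 29.7724) (38, 54.9691)]  |A|=303.5007
11. canonical 5-gon: [(19.2347, 43.8232) (20.7453, 39.908) (30.6515, 29.3406) (38, 29.7724) (38, 54.9691)]
12. shoelace: 303.5007

Area of P8's cell: 303.5007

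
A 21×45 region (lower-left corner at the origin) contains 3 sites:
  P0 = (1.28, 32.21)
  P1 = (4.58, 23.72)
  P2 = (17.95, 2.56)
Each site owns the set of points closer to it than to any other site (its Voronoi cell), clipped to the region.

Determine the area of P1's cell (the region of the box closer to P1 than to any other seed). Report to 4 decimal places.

Area of P1's cell: 383.2662

1. box [0,21]×[0,45]: [(0, 0) (21, 0) (21, 45) (0, 45)]
2. ⊥bis P1·P0 via (2.93,27.965): [(0, 26.8261) (0, 0) (21, 0) (21, 34.9887)]  |A|=649.0555
3. ⊥bis P1·P2 via (11.265,13.14): [(0, 26.8261) (0, 6.0222) (21, 19.2911) (21, 34.9887)]  |A|=383.2662
4. canonical 4-gon: [(0, 26.8261) (0, 6.0222) (21, 19.2911) (21, 34.9887)]
5. shoelace: 383.2662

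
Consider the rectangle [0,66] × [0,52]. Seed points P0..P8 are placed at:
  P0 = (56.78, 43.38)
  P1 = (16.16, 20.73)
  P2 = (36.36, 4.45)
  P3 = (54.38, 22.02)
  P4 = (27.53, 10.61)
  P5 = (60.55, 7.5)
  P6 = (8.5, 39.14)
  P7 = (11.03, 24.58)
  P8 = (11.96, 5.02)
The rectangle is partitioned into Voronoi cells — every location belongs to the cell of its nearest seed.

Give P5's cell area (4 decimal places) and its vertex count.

Area of P5's cell: 256.4128 (4 vertices)

1. box [0,66]×[0,52]: [(0, 0) (66, 0) (66, 52) (0, 52)]
2. ⊥bis P5·P0 via (58.665,25.44): [(0, 19.2759) (0, 0) (66, 0) (66, 26.2107)]  |A|=1501.0588
3. ⊥bis P5·P1 via (38.355,14.115): [(41.1828, 23.6031) (34.1482, 0) (66, 0) (66, 26.2107)]  |A|=701.1388
4. ⊥bis P5·P2 via (48.455,5.975): [(46.1663, 24.1267) (49.2084, 0) (66, 0) (66, 26.2107)]  |A|=462.4909
5. ⊥bis P5·P3 via (57.465,14.76): [(47.8619, 10.6793) (49.2084, 0) (66, 0) (66, 18.3868)]  |A|=256.4128
6. ⊥bis P5·P4 via (44.04,9.055): [(47.8619, 10.6793) (49.2084, 0) (66, 0) (66, 18.3868)]  |A|=256.4128
7. ⊥bis P5·P6 via (34.525,23.32): [(47.8619, 10.6793) (49.2084, 0) (66, 0) (66, 18.3868)]  |A|=256.4128
8. ⊥bis P5·P7 via (35.79,16.04): [(47.8619, 10.6793) (49.2084, 0) (66, 0) (66, 18.3868)]  |A|=256.4128
9. ⊥bis P5·P8 via (36.255,6.26): [(47.8619, 10.6793) (49.2084, 0) (66, 0) (66, 18.3868)]  |A|=256.4128
10. canonical 4-gon: [(47.8619, 10.6793) (49.2084, 0) (66, 0) (66, 18.3868)]
11. shoelace: 256.4128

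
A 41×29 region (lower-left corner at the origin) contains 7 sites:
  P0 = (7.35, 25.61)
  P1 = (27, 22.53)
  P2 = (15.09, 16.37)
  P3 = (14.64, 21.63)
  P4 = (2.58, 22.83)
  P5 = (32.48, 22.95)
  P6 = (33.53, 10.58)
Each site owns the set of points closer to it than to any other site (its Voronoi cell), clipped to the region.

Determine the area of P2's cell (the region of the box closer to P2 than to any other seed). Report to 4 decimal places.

Area of P2's cell: 354.0196

1. box [0,41]×[0,29]: [(0, 0) (41, 0) (41, 29) (0, 29)]
2. ⊥bis P2·P0 via (11.22,20.99): [(0, 11.5914) (0, 0) (41, 0) (41, 29) (20.7823, 29)]  |A|=1008.1047
3. ⊥bis P2·P1 via (21.045,19.45): [(17.5193, 26.2667) (0, 11.5914) (0, 0) (31.1048, 0)]  |A|=510.047
4. ⊥bis P2·P3 via (14.865,19): [(21.006, 19.5254) (8.1595, 18.4263) (0, 11.5914) (0, 0) (31.1048, 0)]  |A|=464.8297
5. ⊥bis P2·P4 via (8.835,19.6): [(21.006, 19.5254) (8.2321, 18.4326) (0, 2.4907) (0, 0) (31.1048, 0)]  |A|=427.1477
6. ⊥bis P2·P5 via (23.785,19.66): [(21.006, 19.5254) (8.2321, 18.4326) (0, 2.4907) (0, 0) (31.1048, 0)]  |A|=427.1477
7. ⊥bis P2·P6 via (24.31,13.475): [(24.244, 13.2649) (21.006, 19.5254) (8.2321, 18.4326) (0, 2.4907) (0, 0) (20.079, 0)]  |A|=354.0196
8. canonical 6-gon: [(24.244, 13.2649) (21.006, 19.5254) (8.2321, 18.4326) (0, 2.4907) (0, 0) (20.079, 0)]
9. shoelace: 354.0196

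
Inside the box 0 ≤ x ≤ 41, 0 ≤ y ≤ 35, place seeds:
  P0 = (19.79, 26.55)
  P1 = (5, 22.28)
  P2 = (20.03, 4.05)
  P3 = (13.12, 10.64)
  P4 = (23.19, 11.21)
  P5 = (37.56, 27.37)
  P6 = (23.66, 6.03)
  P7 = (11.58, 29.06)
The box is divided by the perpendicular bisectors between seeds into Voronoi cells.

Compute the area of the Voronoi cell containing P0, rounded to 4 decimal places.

1. box [0,41]×[0,35]: [(0, 0) (41, 0) (41, 35) (0, 35)]
2. ⊥bis P0·P1 via (12.395,24.415): [(19.4438, 0) (41, 0) (41, 35) (9.339, 35)]  |A|=931.3003
3. ⊥bis P0·P2 via (19.91,15.3): [(15.0416, 15.2481) (41, 15.525) (41, 35) (9.339, 35)]  |A|=565.4535
4. ⊥bis P0·P3 via (16.455,18.595): [(13.7476, 19.73) (24.2053, 15.3458) (41, 15.525) (41, 35) (9.339, 35)]  |A|=544.8544
5. ⊥bis P0·P4 via (21.49,18.88): [(13.7476, 19.73) (17.7516, 18.0514) (41, 23.2043) (41, 35) (9.339, 35)]  |A|=432.291
6. ⊥bis P0·P5 via (28.675,26.96): [(13.7476, 19.73) (17.7516, 18.0514) (28.9713, 20.5382) (28.304, 35) (9.339, 35)]  |A|=269.5438
7. ⊥bis P0·P6 via (21.725,16.29): [(13.7476, 19.73) (17.7516, 18.0514) (28.9713, 20.5382) (28.304, 35) (9.339, 35)]  |A|=269.5438
8. ⊥bis P0·P7 via (15.685,27.805): [(13.4895, 20.6238) (13.7476, 19.73) (17.7516, 18.0514) (28.9713, 20.5382) (28.304, 35) (17.8847, 35)]  |A|=208.1168
9. canonical 6-gon: [(13.4895, 20.6238) (13.7476, 19.73) (17.7516, 18.0514) (28.9713, 20.5382) (28.304, 35) (17.8847, 35)]
10. shoelace: 208.1168

Area of P0's cell: 208.1168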